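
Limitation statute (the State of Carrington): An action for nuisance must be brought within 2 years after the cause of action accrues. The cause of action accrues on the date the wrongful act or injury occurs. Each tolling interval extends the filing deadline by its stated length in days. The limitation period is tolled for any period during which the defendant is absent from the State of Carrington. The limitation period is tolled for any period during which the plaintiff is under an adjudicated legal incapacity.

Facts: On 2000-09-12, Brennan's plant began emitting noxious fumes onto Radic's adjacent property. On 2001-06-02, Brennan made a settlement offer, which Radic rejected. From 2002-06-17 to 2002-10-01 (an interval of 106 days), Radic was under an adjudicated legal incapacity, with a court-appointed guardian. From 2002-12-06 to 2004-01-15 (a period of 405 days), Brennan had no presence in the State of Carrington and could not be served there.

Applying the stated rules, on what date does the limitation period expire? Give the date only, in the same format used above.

The limitation period began to run on 2000-09-12.
The untolled deadline — 2 years after 2000-09-12 — is 2002-09-12.
The period was tolled for 106 days by the plaintiff's legal incapacity (2002-06-17 to 2002-10-01), pushing the deadline to 2002-12-27.
The defendant's absence from the jurisdiction from 2002-12-06 to 2004-01-15 tolled the period for 405 days, extending the deadline to 2004-02-05.
The other events in the timeline have no effect on the limitation period under the stated rules.

2004-02-05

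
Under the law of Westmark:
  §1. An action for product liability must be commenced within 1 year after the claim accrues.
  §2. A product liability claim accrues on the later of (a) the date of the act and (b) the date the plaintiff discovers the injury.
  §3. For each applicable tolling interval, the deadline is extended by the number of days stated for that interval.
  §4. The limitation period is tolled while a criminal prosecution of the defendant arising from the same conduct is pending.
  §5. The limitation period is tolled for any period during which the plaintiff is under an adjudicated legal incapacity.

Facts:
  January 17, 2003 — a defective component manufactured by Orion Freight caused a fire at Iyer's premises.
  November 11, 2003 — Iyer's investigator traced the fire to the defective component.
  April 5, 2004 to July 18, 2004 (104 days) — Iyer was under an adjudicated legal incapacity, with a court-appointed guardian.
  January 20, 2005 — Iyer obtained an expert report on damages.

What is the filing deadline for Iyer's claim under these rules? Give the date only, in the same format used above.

February 23, 2005

The claim accrued on November 11, 2003 — the later of the January 17, 2003 act and the November 11, 2003 discovery.
1 year from November 11, 2003 is November 11, 2004.
The plaintiff's legal incapacity from April 5, 2004 to July 18, 2004 tolled the period for 104 days, extending the deadline to February 23, 2005.
The other events in the timeline have no effect on the limitation period under the stated rules.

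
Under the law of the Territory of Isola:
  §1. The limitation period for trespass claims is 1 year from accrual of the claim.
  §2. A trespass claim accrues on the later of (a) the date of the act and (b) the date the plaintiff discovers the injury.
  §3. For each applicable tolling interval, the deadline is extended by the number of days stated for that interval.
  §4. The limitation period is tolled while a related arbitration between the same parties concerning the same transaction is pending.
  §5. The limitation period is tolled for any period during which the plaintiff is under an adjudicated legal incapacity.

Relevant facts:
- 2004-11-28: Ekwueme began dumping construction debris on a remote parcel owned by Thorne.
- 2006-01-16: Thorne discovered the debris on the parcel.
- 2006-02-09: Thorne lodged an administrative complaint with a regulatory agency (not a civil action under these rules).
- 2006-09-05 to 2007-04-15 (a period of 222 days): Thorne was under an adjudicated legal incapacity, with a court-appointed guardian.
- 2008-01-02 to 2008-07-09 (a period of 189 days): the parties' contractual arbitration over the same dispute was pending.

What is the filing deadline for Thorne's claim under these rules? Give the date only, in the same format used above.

2007-08-26

Taking the later of the act (2004-11-28) and discovery (2006-01-16), the claim accrued on 2006-01-16.
1 year from 2006-01-16 is 2007-01-16.
The plaintiff's legal incapacity from 2006-09-05 to 2007-04-15 tolled the period for 222 days, extending the deadline to 2007-08-26.
The pending related arbitration starting 2008-01-02 came too late — the period had run on 2007-08-26 — and so does not extend the deadline.
The other events in the timeline have no effect on the limitation period under the stated rules.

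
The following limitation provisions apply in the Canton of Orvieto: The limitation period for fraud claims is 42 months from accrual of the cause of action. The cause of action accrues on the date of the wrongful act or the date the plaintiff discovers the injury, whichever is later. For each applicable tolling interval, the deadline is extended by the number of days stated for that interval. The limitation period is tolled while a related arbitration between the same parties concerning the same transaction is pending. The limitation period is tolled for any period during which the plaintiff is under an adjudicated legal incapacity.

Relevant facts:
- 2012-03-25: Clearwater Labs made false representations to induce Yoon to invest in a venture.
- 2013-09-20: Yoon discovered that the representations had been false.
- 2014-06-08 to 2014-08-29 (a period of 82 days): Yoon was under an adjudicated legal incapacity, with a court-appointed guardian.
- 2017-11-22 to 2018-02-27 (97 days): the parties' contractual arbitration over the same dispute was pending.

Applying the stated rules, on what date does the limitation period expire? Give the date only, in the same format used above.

2017-06-10

The claim accrued on 2013-09-20 — the later of the 2012-03-25 act and the 2013-09-20 discovery.
42 months from 2013-09-20 is 2017-03-20.
The plaintiff's legal incapacity from 2014-06-08 to 2014-08-29 tolled the period for 82 days, extending the deadline to 2017-06-10.
The pending related arbitration starting 2017-11-22 came too late — the period had run on 2017-06-10 — and so does not extend the deadline.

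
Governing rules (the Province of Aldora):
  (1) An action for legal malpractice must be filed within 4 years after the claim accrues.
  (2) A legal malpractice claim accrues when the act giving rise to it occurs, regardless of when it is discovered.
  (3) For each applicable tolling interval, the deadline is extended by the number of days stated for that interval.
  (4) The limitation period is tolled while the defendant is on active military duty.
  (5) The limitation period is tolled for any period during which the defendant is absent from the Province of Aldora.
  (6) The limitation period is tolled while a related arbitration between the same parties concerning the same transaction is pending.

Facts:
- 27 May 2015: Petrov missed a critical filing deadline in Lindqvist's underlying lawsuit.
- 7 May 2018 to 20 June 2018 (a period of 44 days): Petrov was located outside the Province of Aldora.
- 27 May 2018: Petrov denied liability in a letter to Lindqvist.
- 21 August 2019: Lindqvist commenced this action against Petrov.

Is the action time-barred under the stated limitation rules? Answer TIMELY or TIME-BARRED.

The claim accrued on 27 May 2015, when the wrongful act occurred.
Adding the 4 years base period to 27 May 2015 gives a deadline of 27 May 2019, before any tolling.
Because the defendant's absence from the jurisdiction ran from 7 May 2018 to 20 June 2018, the deadline is extended by 44 days to 10 July 2019.
None of the other events listed affects the running of the period under the stated rules.
Lindqvist filed on 21 August 2019, after the 10 July 2019 deadline, so the action is time-barred.

TIME-BARRED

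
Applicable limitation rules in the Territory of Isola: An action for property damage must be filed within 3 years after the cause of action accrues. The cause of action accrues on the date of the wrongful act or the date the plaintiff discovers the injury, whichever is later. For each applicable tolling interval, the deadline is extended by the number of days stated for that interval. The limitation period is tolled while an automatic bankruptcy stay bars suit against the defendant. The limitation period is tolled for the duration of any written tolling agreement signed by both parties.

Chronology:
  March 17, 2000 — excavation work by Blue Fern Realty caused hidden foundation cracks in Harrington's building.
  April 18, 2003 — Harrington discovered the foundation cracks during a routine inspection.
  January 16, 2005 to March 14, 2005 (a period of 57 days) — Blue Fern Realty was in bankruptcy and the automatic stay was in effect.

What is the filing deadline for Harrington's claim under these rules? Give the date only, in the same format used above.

June 14, 2006

Because discovery on April 18, 2003 post-dates the March 17, 2000 act, accrual under the later-of rule falls on April 18, 2003.
3 years from April 18, 2003 is April 18, 2006.
Because the automatic bankruptcy stay ran from January 16, 2005 to March 14, 2005, the deadline is extended by 57 days to June 14, 2006.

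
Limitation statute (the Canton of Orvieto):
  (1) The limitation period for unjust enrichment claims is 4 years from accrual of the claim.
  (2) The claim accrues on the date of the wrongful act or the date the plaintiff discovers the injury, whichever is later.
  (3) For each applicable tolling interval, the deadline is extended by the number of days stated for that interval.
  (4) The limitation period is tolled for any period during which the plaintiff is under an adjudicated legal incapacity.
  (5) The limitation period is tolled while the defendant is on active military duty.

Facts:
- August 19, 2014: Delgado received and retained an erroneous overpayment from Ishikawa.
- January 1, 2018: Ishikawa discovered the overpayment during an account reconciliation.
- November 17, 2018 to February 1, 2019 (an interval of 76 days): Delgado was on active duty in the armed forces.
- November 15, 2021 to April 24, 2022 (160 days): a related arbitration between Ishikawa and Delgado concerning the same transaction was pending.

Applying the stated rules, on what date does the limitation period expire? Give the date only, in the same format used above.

The claim accrued on January 1, 2018 — the later of the August 19, 2014 act and the January 1, 2018 discovery.
The untolled deadline — 4 years after January 1, 2018 — is January 1, 2022.
The defendant's active military service from November 17, 2018 to February 1, 2019 tolled the period for 76 days, extending the deadline to March 18, 2022.
Although a pending arbitration ran from November 15, 2021 to April 24, 2022, the stated rules do not make that a tolling event, so it is disregarded.

March 18, 2022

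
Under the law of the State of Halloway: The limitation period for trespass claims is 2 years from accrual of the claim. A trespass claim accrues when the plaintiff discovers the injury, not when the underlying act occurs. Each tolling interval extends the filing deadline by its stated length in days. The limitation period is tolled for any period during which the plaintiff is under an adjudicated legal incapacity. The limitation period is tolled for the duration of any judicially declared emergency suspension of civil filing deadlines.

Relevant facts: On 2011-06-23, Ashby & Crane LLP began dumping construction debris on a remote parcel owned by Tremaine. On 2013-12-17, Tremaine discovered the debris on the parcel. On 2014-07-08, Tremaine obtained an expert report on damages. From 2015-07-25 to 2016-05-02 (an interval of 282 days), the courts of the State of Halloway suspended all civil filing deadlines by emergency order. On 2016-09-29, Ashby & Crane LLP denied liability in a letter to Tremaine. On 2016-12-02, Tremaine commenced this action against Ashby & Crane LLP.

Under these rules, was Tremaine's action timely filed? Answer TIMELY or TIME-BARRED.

TIME-BARRED

Accrual is tied to discovery, so the period began on 2013-12-17 rather than on 2011-06-23 when the act occurred.
The untolled deadline — 2 years after 2013-12-17 — is 2015-12-17.
Because the emergency suspension of filing deadlines ran from 2015-07-25 to 2016-05-02, the deadline is extended by 282 days to 2016-09-24.
The other events in the timeline have no effect on the limitation period under the stated rules.
Tremaine filed on 2016-12-02, after the 2016-09-24 deadline, so the action is time-barred.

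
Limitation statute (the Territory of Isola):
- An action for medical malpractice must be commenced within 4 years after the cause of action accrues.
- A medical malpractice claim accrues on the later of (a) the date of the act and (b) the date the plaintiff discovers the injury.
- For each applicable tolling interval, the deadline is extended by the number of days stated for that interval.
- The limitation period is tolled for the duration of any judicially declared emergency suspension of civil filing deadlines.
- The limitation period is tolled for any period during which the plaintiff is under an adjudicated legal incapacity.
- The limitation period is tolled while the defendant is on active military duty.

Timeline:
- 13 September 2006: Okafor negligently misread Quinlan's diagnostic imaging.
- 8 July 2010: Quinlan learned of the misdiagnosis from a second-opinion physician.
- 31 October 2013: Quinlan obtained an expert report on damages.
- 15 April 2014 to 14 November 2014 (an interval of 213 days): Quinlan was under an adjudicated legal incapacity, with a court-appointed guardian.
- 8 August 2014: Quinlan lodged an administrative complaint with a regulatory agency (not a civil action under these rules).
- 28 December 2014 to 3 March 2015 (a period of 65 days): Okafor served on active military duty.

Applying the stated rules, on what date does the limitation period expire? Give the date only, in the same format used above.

12 April 2015

Because discovery on 8 July 2010 post-dates the 13 September 2006 act, accrual under the later-of rule falls on 8 July 2010.
The untolled deadline — 4 years after 8 July 2010 — is 8 July 2014.
The period was tolled for 213 days by the plaintiff's legal incapacity (15 April 2014 to 14 November 2014), pushing the deadline to 6 February 2015.
Because the defendant's active military service ran from 28 December 2014 to 3 March 2015, the deadline is extended by 65 days to 12 April 2015.
Nothing else in the chronology tolls or restarts the period.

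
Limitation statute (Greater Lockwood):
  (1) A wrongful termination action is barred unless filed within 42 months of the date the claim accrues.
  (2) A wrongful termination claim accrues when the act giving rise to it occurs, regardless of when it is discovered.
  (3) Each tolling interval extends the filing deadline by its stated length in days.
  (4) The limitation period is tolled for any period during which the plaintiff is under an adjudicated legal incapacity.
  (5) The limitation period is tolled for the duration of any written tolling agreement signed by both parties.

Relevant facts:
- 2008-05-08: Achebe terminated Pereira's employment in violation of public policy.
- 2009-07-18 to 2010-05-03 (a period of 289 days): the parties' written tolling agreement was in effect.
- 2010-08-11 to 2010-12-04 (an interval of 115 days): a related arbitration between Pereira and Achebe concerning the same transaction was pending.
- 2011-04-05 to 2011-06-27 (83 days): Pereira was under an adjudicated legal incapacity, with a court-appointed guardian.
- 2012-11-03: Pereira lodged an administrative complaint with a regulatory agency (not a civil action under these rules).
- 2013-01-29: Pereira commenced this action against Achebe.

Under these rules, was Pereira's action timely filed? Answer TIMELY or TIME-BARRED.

The claim accrued on 2008-05-08, when the wrongful act occurred.
The untolled deadline — 42 months after 2008-05-08 — is 2011-11-08.
Because the written tolling agreement ran from 2009-07-18 to 2010-05-03, the deadline is extended by 289 days to 2012-08-23.
The plaintiff's legal incapacity from 2011-04-05 to 2011-06-27 tolled the period for 83 days, extending the deadline to 2012-11-14.
No stated provision tolls the period for a pending arbitration, so the interval from 2010-08-11 to 2010-12-04 has no effect on the deadline.
None of the other events listed affects the running of the period under the stated rules.
Pereira filed on 2013-01-29, after the 2012-11-14 deadline, so the action is time-barred.

TIME-BARRED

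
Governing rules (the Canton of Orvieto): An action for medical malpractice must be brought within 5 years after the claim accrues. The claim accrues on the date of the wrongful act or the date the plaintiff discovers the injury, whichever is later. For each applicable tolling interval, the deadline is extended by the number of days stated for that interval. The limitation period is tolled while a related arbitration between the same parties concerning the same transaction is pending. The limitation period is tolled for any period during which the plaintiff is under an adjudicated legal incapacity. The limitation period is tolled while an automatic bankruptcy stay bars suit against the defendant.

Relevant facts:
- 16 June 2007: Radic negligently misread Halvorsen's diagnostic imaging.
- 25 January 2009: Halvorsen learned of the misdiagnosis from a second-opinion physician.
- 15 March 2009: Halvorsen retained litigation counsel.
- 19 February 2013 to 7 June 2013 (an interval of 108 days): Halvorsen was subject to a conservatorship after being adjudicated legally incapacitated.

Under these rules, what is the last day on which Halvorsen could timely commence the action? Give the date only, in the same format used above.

Taking the later of the act (16 June 2007) and discovery (25 January 2009), the claim accrued on 25 January 2009.
The untolled deadline — 5 years after 25 January 2009 — is 25 January 2014.
The plaintiff's legal incapacity from 19 February 2013 to 7 June 2013 tolled the period for 108 days, extending the deadline to 13 May 2014.
Nothing else in the chronology tolls or restarts the period.

13 May 2014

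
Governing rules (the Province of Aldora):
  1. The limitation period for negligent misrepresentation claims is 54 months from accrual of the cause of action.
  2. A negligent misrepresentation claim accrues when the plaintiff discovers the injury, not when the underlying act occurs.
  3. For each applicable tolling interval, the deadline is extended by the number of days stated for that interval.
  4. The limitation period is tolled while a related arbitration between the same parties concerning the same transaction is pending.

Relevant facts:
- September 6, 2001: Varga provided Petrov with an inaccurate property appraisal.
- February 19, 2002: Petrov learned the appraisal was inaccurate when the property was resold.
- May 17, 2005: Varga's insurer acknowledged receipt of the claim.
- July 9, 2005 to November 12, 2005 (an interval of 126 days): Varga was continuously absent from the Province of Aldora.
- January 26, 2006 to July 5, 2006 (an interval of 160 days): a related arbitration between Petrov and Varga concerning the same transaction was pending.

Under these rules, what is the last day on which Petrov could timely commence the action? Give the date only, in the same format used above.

January 26, 2007

Accrual is tied to discovery, so the period began on February 19, 2002 rather than on September 6, 2001 when the act occurred.
Adding the 54 months base period to February 19, 2002 gives a deadline of August 19, 2006, before any tolling.
The period was tolled for 160 days by the pending related arbitration (January 26, 2006 to July 5, 2006), pushing the deadline to January 26, 2007.
The defendant's absence from the jurisdiction from July 9, 2005 to November 12, 2005 does not toll the period, because no stated rule makes the defendant's absence a tolling event.
None of the other events listed affects the running of the period under the stated rules.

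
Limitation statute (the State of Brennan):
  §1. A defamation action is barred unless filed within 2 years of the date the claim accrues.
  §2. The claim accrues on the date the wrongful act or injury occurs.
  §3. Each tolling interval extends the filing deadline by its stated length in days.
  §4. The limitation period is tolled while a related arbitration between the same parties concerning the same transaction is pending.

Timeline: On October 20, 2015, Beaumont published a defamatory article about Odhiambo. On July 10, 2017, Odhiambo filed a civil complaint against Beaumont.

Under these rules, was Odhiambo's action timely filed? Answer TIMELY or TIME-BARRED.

The claim accrued on October 20, 2015, the date of the act.
Adding the 2 years base period to October 20, 2015 gives a deadline of October 20, 2017, before any tolling.
Odhiambo filed on July 10, 2017, before the October 20, 2017 deadline, so the action is timely.

TIMELY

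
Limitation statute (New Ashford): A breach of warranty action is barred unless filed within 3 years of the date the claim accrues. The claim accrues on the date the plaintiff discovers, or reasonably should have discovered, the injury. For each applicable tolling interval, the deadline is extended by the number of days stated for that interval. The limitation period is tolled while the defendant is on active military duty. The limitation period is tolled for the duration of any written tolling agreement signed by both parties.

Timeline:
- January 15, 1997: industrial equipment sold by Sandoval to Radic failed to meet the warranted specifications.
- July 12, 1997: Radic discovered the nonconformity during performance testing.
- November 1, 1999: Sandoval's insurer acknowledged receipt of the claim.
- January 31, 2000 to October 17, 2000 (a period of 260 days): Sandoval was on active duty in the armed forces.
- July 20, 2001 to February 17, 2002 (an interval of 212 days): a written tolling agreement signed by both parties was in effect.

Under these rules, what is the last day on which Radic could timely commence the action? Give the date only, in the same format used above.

The claim did not accrue until Radic discovered the injury on July 12, 1997; the January 15, 1997 act date does not start the clock under the stated rule.
3 years from July 12, 1997 is July 12, 2000.
The period was tolled for 260 days by the defendant's active military service (January 31, 2000 to October 17, 2000), pushing the deadline to March 29, 2001.
The written tolling agreement from July 20, 2001 to February 17, 2002 began after the period had already run on March 29, 2001, so it has no tolling effect.
None of the other events listed affects the running of the period under the stated rules.

March 29, 2001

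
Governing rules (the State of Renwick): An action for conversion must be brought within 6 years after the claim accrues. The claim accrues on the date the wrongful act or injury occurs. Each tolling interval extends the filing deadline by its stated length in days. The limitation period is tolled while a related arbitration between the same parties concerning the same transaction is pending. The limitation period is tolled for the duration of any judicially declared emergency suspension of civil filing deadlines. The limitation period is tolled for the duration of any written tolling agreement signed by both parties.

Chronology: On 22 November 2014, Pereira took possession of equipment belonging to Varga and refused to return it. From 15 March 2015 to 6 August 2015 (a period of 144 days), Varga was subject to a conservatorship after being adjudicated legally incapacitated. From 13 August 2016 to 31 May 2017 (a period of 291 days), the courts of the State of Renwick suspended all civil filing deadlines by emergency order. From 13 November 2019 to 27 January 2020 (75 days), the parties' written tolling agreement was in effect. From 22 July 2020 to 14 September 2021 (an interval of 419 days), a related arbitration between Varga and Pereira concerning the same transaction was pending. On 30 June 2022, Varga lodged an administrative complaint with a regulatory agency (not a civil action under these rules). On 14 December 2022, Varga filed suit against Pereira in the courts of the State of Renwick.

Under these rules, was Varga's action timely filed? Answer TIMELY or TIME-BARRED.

The claim accrued on 22 November 2014, the date of the act.
The untolled deadline — 6 years after 22 November 2014 — is 22 November 2020.
Because the emergency suspension of filing deadlines ran from 13 August 2016 to 31 May 2017, the deadline is extended by 291 days to 9 September 2021.
The written tolling agreement from 13 November 2019 to 27 January 2020 tolled the period for 75 days, extending the deadline to 23 November 2021.
The period was tolled for 419 days by the pending related arbitration (22 July 2020 to 14 September 2021), pushing the deadline to 16 January 2023.
No stated provision tolls the period for the plaintiff's incapacity, so the interval from 15 March 2015 to 6 August 2015 has no effect on the deadline.
Nothing else in the chronology tolls or restarts the period.
The 14 December 2022 filing precedes the 16 January 2023 deadline; the claim is timely.

TIMELY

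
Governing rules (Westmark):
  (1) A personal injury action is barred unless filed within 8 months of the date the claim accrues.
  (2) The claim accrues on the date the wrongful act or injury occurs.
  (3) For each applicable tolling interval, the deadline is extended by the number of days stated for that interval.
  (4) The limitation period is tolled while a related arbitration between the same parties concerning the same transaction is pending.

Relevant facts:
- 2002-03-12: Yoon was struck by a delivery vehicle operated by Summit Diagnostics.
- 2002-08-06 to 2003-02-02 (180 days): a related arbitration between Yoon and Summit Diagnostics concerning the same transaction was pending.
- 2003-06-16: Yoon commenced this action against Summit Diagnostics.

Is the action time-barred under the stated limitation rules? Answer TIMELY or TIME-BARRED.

The limitation period began to run on 2002-03-12.
Adding the 8 months base period to 2002-03-12 gives a deadline of 2002-11-12, before any tolling.
The period was tolled for 180 days by the pending related arbitration (2002-08-06 to 2003-02-02), pushing the deadline to 2003-05-11.
The 2003-06-16 filing falls after the 2003-05-11 deadline; the claim is time-barred.

TIME-BARRED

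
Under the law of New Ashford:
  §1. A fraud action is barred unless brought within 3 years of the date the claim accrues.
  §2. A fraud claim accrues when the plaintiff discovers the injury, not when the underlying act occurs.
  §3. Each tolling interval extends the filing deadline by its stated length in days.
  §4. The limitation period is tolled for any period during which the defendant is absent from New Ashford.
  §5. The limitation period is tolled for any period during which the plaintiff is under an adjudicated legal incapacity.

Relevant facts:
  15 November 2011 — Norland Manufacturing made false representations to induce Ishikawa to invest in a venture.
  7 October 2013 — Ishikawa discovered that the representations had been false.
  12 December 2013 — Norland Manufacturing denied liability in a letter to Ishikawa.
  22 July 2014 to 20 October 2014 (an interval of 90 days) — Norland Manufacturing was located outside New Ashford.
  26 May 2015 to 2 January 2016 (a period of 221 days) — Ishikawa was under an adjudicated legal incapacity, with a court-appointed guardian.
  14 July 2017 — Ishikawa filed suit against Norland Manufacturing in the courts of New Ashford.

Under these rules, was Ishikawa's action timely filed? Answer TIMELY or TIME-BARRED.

TIMELY

The claim did not accrue until Ishikawa discovered the injury on 7 October 2013; the 15 November 2011 act date does not start the clock under the stated rule.
Adding the 3 years base period to 7 October 2013 gives a deadline of 7 October 2016, before any tolling.
The defendant's absence from the jurisdiction from 22 July 2014 to 20 October 2014 tolled the period for 90 days, extending the deadline to 5 January 2017.
The plaintiff's legal incapacity from 26 May 2015 to 2 January 2016 tolled the period for 221 days, extending the deadline to 14 August 2017.
None of the other events listed affects the running of the period under the stated rules.
Ishikawa filed on 14 July 2017, before the 14 August 2017 deadline, so the action is timely.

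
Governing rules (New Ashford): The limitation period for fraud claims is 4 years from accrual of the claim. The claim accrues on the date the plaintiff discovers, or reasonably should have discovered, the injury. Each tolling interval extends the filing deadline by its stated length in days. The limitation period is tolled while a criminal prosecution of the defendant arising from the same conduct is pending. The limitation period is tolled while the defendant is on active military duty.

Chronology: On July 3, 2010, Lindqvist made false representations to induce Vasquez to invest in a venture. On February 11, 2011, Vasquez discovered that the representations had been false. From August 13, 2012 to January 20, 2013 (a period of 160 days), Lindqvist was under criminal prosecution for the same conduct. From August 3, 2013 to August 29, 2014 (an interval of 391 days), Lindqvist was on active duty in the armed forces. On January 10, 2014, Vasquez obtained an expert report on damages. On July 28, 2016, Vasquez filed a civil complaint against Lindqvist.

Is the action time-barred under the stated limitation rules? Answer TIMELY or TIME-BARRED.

Under the discovery rule, the claim accrued on February 11, 2011, when Vasquez discovered the injury — not on the July 3, 2010 date of the underlying act.
4 years from February 11, 2011 is February 11, 2015.
The period was tolled for 160 days by the pending criminal prosecution (August 13, 2012 to January 20, 2013), pushing the deadline to July 21, 2015.
The period was tolled for 391 days by the defendant's active military service (August 3, 2013 to August 29, 2014), pushing the deadline to August 15, 2016.
None of the other events listed affects the running of the period under the stated rules.
Filing on July 28, 2016 beat the August 15, 2016 deadline — the action is timely.

TIMELY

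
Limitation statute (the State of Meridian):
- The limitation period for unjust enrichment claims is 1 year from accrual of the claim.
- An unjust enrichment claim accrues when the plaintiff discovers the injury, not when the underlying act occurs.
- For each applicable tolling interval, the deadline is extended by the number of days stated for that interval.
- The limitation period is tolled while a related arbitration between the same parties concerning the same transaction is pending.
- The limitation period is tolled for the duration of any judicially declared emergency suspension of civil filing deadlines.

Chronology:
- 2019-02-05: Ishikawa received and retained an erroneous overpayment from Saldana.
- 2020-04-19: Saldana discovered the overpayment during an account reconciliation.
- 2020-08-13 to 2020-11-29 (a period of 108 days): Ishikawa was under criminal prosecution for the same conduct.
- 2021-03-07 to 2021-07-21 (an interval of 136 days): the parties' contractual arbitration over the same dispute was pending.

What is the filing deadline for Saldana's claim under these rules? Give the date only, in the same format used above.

2021-09-02

Accrual is tied to discovery, so the period began on 2020-04-19 rather than on 2019-02-05 when the act occurred.
1 year from 2020-04-19 is 2021-04-19.
The period was tolled for 136 days by the pending related arbitration (2021-03-07 to 2021-07-21), pushing the deadline to 2021-09-02.
Although a criminal prosecution ran from 2020-08-13 to 2020-11-29, the stated rules do not make that a tolling event, so it is disregarded.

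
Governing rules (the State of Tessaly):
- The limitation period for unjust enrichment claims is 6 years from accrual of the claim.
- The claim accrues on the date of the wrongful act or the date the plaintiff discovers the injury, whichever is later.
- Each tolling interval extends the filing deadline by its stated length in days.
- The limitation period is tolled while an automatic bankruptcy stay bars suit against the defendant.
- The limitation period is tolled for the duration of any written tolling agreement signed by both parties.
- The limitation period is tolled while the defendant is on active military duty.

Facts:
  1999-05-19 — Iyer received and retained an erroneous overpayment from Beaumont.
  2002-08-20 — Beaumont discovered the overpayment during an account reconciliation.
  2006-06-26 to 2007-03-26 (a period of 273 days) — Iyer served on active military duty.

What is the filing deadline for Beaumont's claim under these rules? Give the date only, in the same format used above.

Taking the later of the act (1999-05-19) and discovery (2002-08-20), the claim accrued on 2002-08-20.
Adding the 6 years base period to 2002-08-20 gives a deadline of 2008-08-20, before any tolling.
The period was tolled for 273 days by the defendant's active military service (2006-06-26 to 2007-03-26), pushing the deadline to 2009-05-20.

2009-05-20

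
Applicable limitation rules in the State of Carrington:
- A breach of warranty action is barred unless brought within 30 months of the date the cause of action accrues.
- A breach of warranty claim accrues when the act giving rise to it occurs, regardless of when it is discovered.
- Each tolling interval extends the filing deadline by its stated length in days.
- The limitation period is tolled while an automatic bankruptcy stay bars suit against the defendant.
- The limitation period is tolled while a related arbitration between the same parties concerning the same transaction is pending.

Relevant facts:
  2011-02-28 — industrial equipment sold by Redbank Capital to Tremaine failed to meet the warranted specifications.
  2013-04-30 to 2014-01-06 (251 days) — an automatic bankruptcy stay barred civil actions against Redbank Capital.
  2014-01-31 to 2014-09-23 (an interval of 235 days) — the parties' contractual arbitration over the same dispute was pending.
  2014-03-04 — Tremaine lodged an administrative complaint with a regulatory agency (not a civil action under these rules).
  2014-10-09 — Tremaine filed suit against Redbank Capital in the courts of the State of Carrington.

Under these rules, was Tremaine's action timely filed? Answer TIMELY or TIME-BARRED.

The limitation period began to run on 2011-02-28.
The untolled deadline — 30 months after 2011-02-28 — is 2013-08-28.
The period was tolled for 251 days by the automatic bankruptcy stay (2013-04-30 to 2014-01-06), pushing the deadline to 2014-05-06.
The pending related arbitration from 2014-01-31 to 2014-09-23 tolled the period for 235 days, extending the deadline to 2014-12-27.
Nothing else in the chronology tolls or restarts the period.
The 2014-10-09 filing precedes the 2014-12-27 deadline; the claim is timely.

TIMELY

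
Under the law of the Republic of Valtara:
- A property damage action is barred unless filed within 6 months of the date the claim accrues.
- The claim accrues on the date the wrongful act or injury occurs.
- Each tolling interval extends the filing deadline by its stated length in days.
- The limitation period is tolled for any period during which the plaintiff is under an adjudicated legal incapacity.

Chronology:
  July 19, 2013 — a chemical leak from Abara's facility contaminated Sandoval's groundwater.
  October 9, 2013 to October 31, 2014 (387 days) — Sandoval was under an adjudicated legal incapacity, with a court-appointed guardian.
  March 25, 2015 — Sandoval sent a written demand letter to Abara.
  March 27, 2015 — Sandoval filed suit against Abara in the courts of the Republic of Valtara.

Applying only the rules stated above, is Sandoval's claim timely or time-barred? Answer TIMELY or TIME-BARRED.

TIME-BARRED

The claim accrued on July 19, 2013, the date of the act.
The untolled deadline — 6 months after July 19, 2013 — is January 19, 2014.
The period was tolled for 387 days by the plaintiff's legal incapacity (October 9, 2013 to October 31, 2014), pushing the deadline to February 10, 2015.
None of the other events listed affects the running of the period under the stated rules.
Filing on March 27, 2015 missed the February 10, 2015 deadline — the action is time-barred.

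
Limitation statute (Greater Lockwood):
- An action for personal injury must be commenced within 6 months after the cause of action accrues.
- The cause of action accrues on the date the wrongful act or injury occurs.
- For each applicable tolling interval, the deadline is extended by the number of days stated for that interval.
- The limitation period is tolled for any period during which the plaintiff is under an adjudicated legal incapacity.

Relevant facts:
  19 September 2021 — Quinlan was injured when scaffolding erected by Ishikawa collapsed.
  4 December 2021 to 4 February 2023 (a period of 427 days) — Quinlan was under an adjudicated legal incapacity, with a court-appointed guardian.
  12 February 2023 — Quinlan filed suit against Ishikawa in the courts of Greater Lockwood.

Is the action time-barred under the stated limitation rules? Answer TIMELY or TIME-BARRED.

The limitation period began to run on 19 September 2021.
Adding the 6 months base period to 19 September 2021 gives a deadline of 19 March 2022, before any tolling.
Because the plaintiff's legal incapacity ran from 4 December 2021 to 4 February 2023, the deadline is extended by 427 days to 20 May 2023.
Quinlan filed on 12 February 2023, before the 20 May 2023 deadline, so the action is timely.

TIMELY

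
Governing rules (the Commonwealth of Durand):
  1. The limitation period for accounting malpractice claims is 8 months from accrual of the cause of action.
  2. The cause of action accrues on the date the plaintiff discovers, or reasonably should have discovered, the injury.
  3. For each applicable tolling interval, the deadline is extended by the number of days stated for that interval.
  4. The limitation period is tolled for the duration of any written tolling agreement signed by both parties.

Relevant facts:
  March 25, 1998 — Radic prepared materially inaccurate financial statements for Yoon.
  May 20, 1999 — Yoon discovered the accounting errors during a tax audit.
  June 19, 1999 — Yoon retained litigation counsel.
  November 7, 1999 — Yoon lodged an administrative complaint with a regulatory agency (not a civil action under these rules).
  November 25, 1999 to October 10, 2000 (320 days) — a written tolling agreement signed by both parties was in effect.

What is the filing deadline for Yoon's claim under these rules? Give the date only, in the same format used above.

Under the discovery rule, the claim accrued on May 20, 1999, when Yoon discovered the injury — not on the March 25, 1998 date of the underlying act.
8 months from May 20, 1999 is January 20, 2000.
The period was tolled for 320 days by the written tolling agreement (November 25, 1999 to October 10, 2000), pushing the deadline to December 5, 2000.
The other events in the timeline have no effect on the limitation period under the stated rules.

December 5, 2000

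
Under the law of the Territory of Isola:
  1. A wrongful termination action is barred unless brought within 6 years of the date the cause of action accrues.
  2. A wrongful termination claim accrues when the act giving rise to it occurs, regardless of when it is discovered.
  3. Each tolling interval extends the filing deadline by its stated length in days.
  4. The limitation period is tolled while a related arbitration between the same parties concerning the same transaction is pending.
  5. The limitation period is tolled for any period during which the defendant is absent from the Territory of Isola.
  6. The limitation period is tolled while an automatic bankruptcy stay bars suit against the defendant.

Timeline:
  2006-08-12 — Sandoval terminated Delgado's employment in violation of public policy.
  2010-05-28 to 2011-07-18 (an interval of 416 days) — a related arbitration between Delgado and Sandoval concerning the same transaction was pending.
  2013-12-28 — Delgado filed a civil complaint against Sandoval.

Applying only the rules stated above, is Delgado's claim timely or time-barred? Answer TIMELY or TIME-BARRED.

TIME-BARRED

The limitation period began to run on 2006-08-12.
6 years from 2006-08-12 is 2012-08-12.
The period was tolled for 416 days by the pending related arbitration (2010-05-28 to 2011-07-18), pushing the deadline to 2013-10-02.
Filing on 2013-12-28 missed the 2013-10-02 deadline — the action is time-barred.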